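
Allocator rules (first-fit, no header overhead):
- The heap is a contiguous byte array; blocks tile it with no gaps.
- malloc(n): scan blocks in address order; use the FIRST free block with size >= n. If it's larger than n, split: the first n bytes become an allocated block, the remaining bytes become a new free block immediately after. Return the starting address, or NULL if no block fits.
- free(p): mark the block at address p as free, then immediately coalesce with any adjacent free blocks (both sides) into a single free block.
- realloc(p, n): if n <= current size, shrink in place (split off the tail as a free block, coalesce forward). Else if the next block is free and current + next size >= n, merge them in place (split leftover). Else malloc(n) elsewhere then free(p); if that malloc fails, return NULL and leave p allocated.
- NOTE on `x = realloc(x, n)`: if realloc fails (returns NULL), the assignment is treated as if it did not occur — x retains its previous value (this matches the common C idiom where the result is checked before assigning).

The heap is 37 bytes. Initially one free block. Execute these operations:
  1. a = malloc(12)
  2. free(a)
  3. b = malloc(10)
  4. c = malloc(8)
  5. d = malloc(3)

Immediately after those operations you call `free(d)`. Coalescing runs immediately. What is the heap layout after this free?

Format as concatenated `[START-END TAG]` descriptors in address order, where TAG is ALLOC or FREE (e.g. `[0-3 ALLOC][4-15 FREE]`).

Answer: [0-9 ALLOC][10-17 ALLOC][18-36 FREE]

Derivation:
Op 1: a = malloc(12) -> a = 0; heap: [0-11 ALLOC][12-36 FREE]
Op 2: free(a) -> (freed a); heap: [0-36 FREE]
Op 3: b = malloc(10) -> b = 0; heap: [0-9 ALLOC][10-36 FREE]
Op 4: c = malloc(8) -> c = 10; heap: [0-9 ALLOC][10-17 ALLOC][18-36 FREE]
Op 5: d = malloc(3) -> d = 18; heap: [0-9 ALLOC][10-17 ALLOC][18-20 ALLOC][21-36 FREE]
free(d): d = 18 -> block [18-20 ALLOC]; mark free, coalesce with adjacent free neighbors -> [0-9 ALLOC][10-17 ALLOC][18-36 FREE]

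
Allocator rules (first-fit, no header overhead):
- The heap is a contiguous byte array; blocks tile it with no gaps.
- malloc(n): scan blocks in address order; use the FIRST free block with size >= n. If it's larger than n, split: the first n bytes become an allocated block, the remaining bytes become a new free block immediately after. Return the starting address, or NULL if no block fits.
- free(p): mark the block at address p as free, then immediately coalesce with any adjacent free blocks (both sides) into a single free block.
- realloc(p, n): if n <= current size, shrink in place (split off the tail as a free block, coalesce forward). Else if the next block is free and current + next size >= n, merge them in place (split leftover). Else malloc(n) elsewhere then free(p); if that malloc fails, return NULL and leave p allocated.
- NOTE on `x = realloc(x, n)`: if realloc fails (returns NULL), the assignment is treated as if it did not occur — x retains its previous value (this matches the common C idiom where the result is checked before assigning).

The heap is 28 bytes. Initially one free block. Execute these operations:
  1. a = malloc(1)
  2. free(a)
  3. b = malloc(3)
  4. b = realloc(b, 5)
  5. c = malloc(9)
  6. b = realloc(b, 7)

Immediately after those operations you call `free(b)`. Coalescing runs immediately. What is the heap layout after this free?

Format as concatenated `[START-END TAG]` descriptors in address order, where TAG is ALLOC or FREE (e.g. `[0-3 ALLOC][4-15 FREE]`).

Answer: [0-4 FREE][5-13 ALLOC][14-27 FREE]

Derivation:
Op 1: a = malloc(1) -> a = 0; heap: [0-0 ALLOC][1-27 FREE]
Op 2: free(a) -> (freed a); heap: [0-27 FREE]
Op 3: b = malloc(3) -> b = 0; heap: [0-2 ALLOC][3-27 FREE]
Op 4: b = realloc(b, 5) -> b = 0; heap: [0-4 ALLOC][5-27 FREE]
Op 5: c = malloc(9) -> c = 5; heap: [0-4 ALLOC][5-13 ALLOC][14-27 FREE]
Op 6: b = realloc(b, 7) -> b = 14; heap: [0-4 FREE][5-13 ALLOC][14-20 ALLOC][21-27 FREE]
free(b): b = 14 -> block [14-20 ALLOC]; mark free, coalesce with adjacent free neighbors -> [0-4 FREE][5-13 ALLOC][14-27 FREE]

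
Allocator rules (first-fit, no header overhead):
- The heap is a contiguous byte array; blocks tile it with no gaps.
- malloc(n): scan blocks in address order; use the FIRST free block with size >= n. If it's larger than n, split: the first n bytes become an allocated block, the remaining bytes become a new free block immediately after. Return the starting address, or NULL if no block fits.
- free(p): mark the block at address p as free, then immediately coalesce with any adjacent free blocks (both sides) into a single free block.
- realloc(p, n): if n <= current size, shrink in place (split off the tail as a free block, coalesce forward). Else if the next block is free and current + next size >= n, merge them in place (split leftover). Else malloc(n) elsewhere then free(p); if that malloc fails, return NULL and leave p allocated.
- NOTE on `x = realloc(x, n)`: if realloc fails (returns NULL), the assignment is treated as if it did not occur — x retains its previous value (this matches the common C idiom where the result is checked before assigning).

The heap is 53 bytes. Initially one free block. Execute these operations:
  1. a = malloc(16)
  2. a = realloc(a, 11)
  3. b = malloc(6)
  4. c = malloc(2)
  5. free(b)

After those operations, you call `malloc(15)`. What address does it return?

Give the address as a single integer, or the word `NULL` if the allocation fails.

Op 1: a = malloc(16) -> a = 0; heap: [0-15 ALLOC][16-52 FREE]
Op 2: a = realloc(a, 11) -> a = 0; heap: [0-10 ALLOC][11-52 FREE]
Op 3: b = malloc(6) -> b = 11; heap: [0-10 ALLOC][11-16 ALLOC][17-52 FREE]
Op 4: c = malloc(2) -> c = 17; heap: [0-10 ALLOC][11-16 ALLOC][17-18 ALLOC][19-52 FREE]
Op 5: free(b) -> (freed b); heap: [0-10 ALLOC][11-16 FREE][17-18 ALLOC][19-52 FREE]
malloc(15): first-fit scan over [0-10 ALLOC][11-16 FREE][17-18 ALLOC][19-52 FREE] -> 19

Answer: 19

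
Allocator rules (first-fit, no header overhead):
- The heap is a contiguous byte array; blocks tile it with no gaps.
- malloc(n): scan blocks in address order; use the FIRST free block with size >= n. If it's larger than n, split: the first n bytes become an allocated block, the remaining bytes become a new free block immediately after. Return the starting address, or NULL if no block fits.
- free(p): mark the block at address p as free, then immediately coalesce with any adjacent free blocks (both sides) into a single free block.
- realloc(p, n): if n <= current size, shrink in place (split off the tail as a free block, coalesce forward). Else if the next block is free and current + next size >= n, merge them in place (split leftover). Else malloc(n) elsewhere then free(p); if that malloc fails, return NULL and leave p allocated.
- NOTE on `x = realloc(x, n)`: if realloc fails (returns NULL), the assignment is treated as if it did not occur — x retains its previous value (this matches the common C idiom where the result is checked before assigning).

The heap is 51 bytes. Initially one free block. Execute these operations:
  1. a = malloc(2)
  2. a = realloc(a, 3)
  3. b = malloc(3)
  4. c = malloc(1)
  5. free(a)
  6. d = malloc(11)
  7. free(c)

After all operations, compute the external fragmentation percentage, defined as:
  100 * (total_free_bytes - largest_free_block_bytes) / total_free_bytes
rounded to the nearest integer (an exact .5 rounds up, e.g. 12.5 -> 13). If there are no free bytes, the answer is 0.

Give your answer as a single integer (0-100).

Op 1: a = malloc(2) -> a = 0; heap: [0-1 ALLOC][2-50 FREE]
Op 2: a = realloc(a, 3) -> a = 0; heap: [0-2 ALLOC][3-50 FREE]
Op 3: b = malloc(3) -> b = 3; heap: [0-2 ALLOC][3-5 ALLOC][6-50 FREE]
Op 4: c = malloc(1) -> c = 6; heap: [0-2 ALLOC][3-5 ALLOC][6-6 ALLOC][7-50 FREE]
Op 5: free(a) -> (freed a); heap: [0-2 FREE][3-5 ALLOC][6-6 ALLOC][7-50 FREE]
Op 6: d = malloc(11) -> d = 7; heap: [0-2 FREE][3-5 ALLOC][6-6 ALLOC][7-17 ALLOC][18-50 FREE]
Op 7: free(c) -> (freed c); heap: [0-2 FREE][3-5 ALLOC][6-6 FREE][7-17 ALLOC][18-50 FREE]
Free blocks: [3 1 33] total_free=37 largest=33 -> 100*(37-33)/37 = 400/37 ≈ 10.811 -> rounds to 11

Answer: 11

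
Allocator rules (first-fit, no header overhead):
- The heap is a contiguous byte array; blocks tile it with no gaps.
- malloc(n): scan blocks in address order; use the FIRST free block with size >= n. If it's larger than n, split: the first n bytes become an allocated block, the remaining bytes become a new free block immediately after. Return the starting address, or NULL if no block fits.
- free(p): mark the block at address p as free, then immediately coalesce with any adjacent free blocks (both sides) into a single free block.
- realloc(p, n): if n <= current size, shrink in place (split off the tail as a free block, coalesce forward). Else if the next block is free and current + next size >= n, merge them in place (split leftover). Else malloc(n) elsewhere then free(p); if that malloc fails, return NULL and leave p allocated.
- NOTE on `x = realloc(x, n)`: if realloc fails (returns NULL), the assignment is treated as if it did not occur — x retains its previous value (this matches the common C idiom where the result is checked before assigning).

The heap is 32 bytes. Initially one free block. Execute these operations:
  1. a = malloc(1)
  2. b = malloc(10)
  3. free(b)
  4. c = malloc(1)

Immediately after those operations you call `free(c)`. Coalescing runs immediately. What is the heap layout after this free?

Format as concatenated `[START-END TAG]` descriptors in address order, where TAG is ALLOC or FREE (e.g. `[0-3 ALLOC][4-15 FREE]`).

Op 1: a = malloc(1) -> a = 0; heap: [0-0 ALLOC][1-31 FREE]
Op 2: b = malloc(10) -> b = 1; heap: [0-0 ALLOC][1-10 ALLOC][11-31 FREE]
Op 3: free(b) -> (freed b); heap: [0-0 ALLOC][1-31 FREE]
Op 4: c = malloc(1) -> c = 1; heap: [0-0 ALLOC][1-1 ALLOC][2-31 FREE]
free(c): c = 1 -> block [1-1 ALLOC]; mark free, coalesce with adjacent free neighbors -> [0-0 ALLOC][1-31 FREE]

Answer: [0-0 ALLOC][1-31 FREE]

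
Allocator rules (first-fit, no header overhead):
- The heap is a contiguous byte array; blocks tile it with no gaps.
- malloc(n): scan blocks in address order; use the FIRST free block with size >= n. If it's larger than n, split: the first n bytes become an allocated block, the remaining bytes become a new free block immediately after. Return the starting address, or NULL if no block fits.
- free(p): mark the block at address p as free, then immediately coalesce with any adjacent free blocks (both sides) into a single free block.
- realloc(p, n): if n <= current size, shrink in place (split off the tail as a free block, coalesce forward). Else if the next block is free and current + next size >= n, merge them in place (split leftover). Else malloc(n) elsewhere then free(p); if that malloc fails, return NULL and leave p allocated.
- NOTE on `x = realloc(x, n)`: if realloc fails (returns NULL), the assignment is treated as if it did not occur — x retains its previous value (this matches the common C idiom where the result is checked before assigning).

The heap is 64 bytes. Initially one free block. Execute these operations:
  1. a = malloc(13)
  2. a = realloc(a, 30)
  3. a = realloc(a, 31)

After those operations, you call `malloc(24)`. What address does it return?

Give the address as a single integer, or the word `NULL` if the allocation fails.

Op 1: a = malloc(13) -> a = 0; heap: [0-12 ALLOC][13-63 FREE]
Op 2: a = realloc(a, 30) -> a = 0; heap: [0-29 ALLOC][30-63 FREE]
Op 3: a = realloc(a, 31) -> a = 0; heap: [0-30 ALLOC][31-63 FREE]
malloc(24): first-fit scan over [0-30 ALLOC][31-63 FREE] -> 31

Answer: 31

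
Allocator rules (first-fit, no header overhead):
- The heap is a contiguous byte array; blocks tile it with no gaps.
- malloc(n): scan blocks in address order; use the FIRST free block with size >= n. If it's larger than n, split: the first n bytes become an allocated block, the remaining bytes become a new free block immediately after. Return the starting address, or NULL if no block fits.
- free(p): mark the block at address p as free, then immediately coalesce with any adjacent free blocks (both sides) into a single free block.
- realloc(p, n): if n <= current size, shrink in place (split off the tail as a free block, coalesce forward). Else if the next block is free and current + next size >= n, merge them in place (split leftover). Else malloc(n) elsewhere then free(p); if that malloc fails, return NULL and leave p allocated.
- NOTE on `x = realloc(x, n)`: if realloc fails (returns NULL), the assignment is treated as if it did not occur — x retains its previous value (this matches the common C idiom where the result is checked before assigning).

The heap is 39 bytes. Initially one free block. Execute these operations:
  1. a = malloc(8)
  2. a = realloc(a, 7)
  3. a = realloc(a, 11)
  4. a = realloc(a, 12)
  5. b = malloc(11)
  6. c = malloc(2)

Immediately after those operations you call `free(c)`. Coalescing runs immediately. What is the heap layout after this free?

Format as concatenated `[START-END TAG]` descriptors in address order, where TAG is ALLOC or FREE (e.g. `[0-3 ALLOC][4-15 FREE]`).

Answer: [0-11 ALLOC][12-22 ALLOC][23-38 FREE]

Derivation:
Op 1: a = malloc(8) -> a = 0; heap: [0-7 ALLOC][8-38 FREE]
Op 2: a = realloc(a, 7) -> a = 0; heap: [0-6 ALLOC][7-38 FREE]
Op 3: a = realloc(a, 11) -> a = 0; heap: [0-10 ALLOC][11-38 FREE]
Op 4: a = realloc(a, 12) -> a = 0; heap: [0-11 ALLOC][12-38 FREE]
Op 5: b = malloc(11) -> b = 12; heap: [0-11 ALLOC][12-22 ALLOC][23-38 FREE]
Op 6: c = malloc(2) -> c = 23; heap: [0-11 ALLOC][12-22 ALLOC][23-24 ALLOC][25-38 FREE]
free(c): c = 23 -> block [23-24 ALLOC]; mark free, coalesce with adjacent free neighbors -> [0-11 ALLOC][12-22 ALLOC][23-38 FREE]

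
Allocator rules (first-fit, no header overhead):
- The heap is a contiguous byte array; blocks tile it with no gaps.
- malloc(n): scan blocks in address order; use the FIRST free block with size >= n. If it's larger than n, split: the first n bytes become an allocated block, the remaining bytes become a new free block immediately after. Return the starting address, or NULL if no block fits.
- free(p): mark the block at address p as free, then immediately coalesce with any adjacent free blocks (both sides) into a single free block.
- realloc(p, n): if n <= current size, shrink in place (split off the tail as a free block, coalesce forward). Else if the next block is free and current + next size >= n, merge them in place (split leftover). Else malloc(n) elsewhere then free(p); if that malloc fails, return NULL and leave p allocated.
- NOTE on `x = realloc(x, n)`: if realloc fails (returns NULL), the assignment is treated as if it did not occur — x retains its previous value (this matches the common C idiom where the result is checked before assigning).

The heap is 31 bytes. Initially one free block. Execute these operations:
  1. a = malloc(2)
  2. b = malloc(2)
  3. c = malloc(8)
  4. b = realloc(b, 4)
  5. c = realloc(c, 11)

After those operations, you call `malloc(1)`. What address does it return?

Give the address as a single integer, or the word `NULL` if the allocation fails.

Answer: 2

Derivation:
Op 1: a = malloc(2) -> a = 0; heap: [0-1 ALLOC][2-30 FREE]
Op 2: b = malloc(2) -> b = 2; heap: [0-1 ALLOC][2-3 ALLOC][4-30 FREE]
Op 3: c = malloc(8) -> c = 4; heap: [0-1 ALLOC][2-3 ALLOC][4-11 ALLOC][12-30 FREE]
Op 4: b = realloc(b, 4) -> b = 12; heap: [0-1 ALLOC][2-3 FREE][4-11 ALLOC][12-15 ALLOC][16-30 FREE]
Op 5: c = realloc(c, 11) -> c = 16; heap: [0-1 ALLOC][2-11 FREE][12-15 ALLOC][16-26 ALLOC][27-30 FREE]
malloc(1): first-fit scan over [0-1 ALLOC][2-11 FREE][12-15 ALLOC][16-26 ALLOC][27-30 FREE] -> 2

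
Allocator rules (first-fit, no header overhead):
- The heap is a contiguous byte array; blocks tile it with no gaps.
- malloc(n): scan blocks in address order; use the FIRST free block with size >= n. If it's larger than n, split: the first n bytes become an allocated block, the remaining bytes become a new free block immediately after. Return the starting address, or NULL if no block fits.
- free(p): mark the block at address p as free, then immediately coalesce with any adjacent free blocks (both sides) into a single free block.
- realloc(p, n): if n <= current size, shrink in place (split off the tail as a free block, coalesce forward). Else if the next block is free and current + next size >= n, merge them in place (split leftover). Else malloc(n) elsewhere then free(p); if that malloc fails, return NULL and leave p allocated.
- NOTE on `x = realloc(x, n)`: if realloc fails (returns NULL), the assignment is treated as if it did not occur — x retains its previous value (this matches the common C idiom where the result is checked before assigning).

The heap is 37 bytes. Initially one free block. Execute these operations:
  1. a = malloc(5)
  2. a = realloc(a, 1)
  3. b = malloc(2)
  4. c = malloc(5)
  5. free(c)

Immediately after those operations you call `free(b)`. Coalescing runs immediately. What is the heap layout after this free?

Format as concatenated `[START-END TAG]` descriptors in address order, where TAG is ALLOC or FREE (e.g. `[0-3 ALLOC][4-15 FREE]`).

Answer: [0-0 ALLOC][1-36 FREE]

Derivation:
Op 1: a = malloc(5) -> a = 0; heap: [0-4 ALLOC][5-36 FREE]
Op 2: a = realloc(a, 1) -> a = 0; heap: [0-0 ALLOC][1-36 FREE]
Op 3: b = malloc(2) -> b = 1; heap: [0-0 ALLOC][1-2 ALLOC][3-36 FREE]
Op 4: c = malloc(5) -> c = 3; heap: [0-0 ALLOC][1-2 ALLOC][3-7 ALLOC][8-36 FREE]
Op 5: free(c) -> (freed c); heap: [0-0 ALLOC][1-2 ALLOC][3-36 FREE]
free(b): b = 1 -> block [1-2 ALLOC]; mark free, coalesce with adjacent free neighbors -> [0-0 ALLOC][1-36 FREE]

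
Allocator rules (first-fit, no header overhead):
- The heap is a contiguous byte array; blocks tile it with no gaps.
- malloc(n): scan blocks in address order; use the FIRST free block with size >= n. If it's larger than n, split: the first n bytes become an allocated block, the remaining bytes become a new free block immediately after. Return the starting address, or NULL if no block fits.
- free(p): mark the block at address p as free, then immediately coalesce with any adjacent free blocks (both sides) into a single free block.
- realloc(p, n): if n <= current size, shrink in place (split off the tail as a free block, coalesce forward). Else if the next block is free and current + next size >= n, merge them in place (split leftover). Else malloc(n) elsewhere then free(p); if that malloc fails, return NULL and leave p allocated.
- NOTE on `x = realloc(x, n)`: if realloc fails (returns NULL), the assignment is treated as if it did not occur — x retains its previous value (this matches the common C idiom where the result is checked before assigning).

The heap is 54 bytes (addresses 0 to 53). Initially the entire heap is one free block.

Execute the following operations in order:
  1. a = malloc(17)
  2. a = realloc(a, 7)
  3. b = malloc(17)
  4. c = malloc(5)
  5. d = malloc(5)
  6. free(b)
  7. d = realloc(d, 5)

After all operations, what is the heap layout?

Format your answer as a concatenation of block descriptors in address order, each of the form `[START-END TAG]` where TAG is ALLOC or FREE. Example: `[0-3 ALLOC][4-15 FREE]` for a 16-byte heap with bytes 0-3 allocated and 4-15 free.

Answer: [0-6 ALLOC][7-23 FREE][24-28 ALLOC][29-33 ALLOC][34-53 FREE]

Derivation:
Op 1: a = malloc(17) -> a = 0; heap: [0-16 ALLOC][17-53 FREE]
Op 2: a = realloc(a, 7) -> a = 0; heap: [0-6 ALLOC][7-53 FREE]
Op 3: b = malloc(17) -> b = 7; heap: [0-6 ALLOC][7-23 ALLOC][24-53 FREE]
Op 4: c = malloc(5) -> c = 24; heap: [0-6 ALLOC][7-23 ALLOC][24-28 ALLOC][29-53 FREE]
Op 5: d = malloc(5) -> d = 29; heap: [0-6 ALLOC][7-23 ALLOC][24-28 ALLOC][29-33 ALLOC][34-53 FREE]
Op 6: free(b) -> (freed b); heap: [0-6 ALLOC][7-23 FREE][24-28 ALLOC][29-33 ALLOC][34-53 FREE]
Op 7: d = realloc(d, 5) -> d = 29; heap: [0-6 ALLOC][7-23 FREE][24-28 ALLOC][29-33 ALLOC][34-53 FREE]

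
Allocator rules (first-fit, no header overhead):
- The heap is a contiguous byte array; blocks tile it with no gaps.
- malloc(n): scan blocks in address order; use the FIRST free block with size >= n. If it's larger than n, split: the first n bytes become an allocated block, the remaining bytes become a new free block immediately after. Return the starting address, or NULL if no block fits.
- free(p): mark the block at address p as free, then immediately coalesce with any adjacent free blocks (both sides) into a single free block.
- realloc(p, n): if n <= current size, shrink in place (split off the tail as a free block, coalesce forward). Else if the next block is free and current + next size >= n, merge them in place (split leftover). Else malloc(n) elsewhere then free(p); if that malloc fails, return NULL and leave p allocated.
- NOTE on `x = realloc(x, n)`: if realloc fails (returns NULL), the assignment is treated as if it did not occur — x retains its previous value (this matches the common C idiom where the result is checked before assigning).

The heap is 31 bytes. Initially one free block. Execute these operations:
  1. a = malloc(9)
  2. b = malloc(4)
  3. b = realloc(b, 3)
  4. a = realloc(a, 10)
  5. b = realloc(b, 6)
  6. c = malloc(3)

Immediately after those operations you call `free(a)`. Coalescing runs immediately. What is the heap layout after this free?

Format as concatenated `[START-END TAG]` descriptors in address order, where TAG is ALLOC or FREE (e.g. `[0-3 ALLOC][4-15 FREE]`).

Answer: [0-5 ALLOC][6-8 ALLOC][9-30 FREE]

Derivation:
Op 1: a = malloc(9) -> a = 0; heap: [0-8 ALLOC][9-30 FREE]
Op 2: b = malloc(4) -> b = 9; heap: [0-8 ALLOC][9-12 ALLOC][13-30 FREE]
Op 3: b = realloc(b, 3) -> b = 9; heap: [0-8 ALLOC][9-11 ALLOC][12-30 FREE]
Op 4: a = realloc(a, 10) -> a = 12; heap: [0-8 FREE][9-11 ALLOC][12-21 ALLOC][22-30 FREE]
Op 5: b = realloc(b, 6) -> b = 0; heap: [0-5 ALLOC][6-11 FREE][12-21 ALLOC][22-30 FREE]
Op 6: c = malloc(3) -> c = 6; heap: [0-5 ALLOC][6-8 ALLOC][9-11 FREE][12-21 ALLOC][22-30 FREE]
free(a): a = 12 -> block [12-21 ALLOC]; mark free, coalesce with adjacent free neighbors -> [0-5 ALLOC][6-8 ALLOC][9-30 FREE]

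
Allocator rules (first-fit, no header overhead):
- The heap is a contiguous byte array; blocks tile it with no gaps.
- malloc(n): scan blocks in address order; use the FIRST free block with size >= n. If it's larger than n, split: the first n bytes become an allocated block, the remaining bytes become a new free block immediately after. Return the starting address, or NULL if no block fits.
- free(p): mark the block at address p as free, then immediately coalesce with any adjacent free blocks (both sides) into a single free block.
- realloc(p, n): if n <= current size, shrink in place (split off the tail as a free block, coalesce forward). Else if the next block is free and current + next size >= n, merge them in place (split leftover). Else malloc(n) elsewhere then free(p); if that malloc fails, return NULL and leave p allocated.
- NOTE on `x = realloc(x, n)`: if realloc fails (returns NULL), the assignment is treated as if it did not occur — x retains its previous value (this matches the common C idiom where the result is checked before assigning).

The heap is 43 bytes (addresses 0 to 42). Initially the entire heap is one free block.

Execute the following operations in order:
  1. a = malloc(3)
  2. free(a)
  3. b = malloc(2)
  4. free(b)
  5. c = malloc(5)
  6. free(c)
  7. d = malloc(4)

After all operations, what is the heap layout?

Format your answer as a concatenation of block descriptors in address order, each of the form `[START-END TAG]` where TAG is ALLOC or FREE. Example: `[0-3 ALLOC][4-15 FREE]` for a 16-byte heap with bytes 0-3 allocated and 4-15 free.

Answer: [0-3 ALLOC][4-42 FREE]

Derivation:
Op 1: a = malloc(3) -> a = 0; heap: [0-2 ALLOC][3-42 FREE]
Op 2: free(a) -> (freed a); heap: [0-42 FREE]
Op 3: b = malloc(2) -> b = 0; heap: [0-1 ALLOC][2-42 FREE]
Op 4: free(b) -> (freed b); heap: [0-42 FREE]
Op 5: c = malloc(5) -> c = 0; heap: [0-4 ALLOC][5-42 FREE]
Op 6: free(c) -> (freed c); heap: [0-42 FREE]
Op 7: d = malloc(4) -> d = 0; heap: [0-3 ALLOC][4-42 FREE]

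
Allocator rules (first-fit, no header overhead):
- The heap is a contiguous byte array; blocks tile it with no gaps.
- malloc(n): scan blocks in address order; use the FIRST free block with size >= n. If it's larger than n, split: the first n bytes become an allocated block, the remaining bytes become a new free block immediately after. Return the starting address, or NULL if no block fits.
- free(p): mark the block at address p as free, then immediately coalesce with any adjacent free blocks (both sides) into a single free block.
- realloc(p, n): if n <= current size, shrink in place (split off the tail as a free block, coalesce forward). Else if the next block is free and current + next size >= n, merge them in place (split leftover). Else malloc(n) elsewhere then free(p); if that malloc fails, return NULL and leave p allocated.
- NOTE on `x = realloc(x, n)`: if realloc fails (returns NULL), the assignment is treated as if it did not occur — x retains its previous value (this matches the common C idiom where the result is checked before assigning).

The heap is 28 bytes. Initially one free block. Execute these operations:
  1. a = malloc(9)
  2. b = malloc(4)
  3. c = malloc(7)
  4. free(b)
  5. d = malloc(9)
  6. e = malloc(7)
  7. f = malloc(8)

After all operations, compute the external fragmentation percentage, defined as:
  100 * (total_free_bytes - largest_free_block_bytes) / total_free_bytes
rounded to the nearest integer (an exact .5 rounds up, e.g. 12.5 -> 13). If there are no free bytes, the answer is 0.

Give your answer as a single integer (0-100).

Answer: 20

Derivation:
Op 1: a = malloc(9) -> a = 0; heap: [0-8 ALLOC][9-27 FREE]
Op 2: b = malloc(4) -> b = 9; heap: [0-8 ALLOC][9-12 ALLOC][13-27 FREE]
Op 3: c = malloc(7) -> c = 13; heap: [0-8 ALLOC][9-12 ALLOC][13-19 ALLOC][20-27 FREE]
Op 4: free(b) -> (freed b); heap: [0-8 ALLOC][9-12 FREE][13-19 ALLOC][20-27 FREE]
Op 5: d = malloc(9) -> d = NULL; heap: [0-8 ALLOC][9-12 FREE][13-19 ALLOC][20-27 FREE]
Op 6: e = malloc(7) -> e = 20; heap: [0-8 ALLOC][9-12 FREE][13-19 ALLOC][20-26 ALLOC][27-27 FREE]
Op 7: f = malloc(8) -> f = NULL; heap: [0-8 ALLOC][9-12 FREE][13-19 ALLOC][20-26 ALLOC][27-27 FREE]
Free blocks: [4 1] total_free=5 largest=4 -> 100*(5-4)/5 = 100/5 = 20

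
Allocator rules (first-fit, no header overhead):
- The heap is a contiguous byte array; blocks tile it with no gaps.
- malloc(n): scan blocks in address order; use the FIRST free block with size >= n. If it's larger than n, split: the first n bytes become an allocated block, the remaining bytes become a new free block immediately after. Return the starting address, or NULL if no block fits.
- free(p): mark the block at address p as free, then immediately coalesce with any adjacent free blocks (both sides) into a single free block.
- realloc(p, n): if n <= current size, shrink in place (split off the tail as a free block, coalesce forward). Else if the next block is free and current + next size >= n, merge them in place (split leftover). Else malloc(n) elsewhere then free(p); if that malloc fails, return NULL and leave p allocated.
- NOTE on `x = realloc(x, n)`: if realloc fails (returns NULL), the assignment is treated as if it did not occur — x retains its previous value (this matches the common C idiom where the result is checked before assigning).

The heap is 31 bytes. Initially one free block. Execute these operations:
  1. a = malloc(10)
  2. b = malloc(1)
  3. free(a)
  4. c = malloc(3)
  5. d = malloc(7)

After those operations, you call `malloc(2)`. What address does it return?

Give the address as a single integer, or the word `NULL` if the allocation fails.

Answer: 11

Derivation:
Op 1: a = malloc(10) -> a = 0; heap: [0-9 ALLOC][10-30 FREE]
Op 2: b = malloc(1) -> b = 10; heap: [0-9 ALLOC][10-10 ALLOC][11-30 FREE]
Op 3: free(a) -> (freed a); heap: [0-9 FREE][10-10 ALLOC][11-30 FREE]
Op 4: c = malloc(3) -> c = 0; heap: [0-2 ALLOC][3-9 FREE][10-10 ALLOC][11-30 FREE]
Op 5: d = malloc(7) -> d = 3; heap: [0-2 ALLOC][3-9 ALLOC][10-10 ALLOC][11-30 FREE]
malloc(2): first-fit scan over [0-2 ALLOC][3-9 ALLOC][10-10 ALLOC][11-30 FREE] -> 11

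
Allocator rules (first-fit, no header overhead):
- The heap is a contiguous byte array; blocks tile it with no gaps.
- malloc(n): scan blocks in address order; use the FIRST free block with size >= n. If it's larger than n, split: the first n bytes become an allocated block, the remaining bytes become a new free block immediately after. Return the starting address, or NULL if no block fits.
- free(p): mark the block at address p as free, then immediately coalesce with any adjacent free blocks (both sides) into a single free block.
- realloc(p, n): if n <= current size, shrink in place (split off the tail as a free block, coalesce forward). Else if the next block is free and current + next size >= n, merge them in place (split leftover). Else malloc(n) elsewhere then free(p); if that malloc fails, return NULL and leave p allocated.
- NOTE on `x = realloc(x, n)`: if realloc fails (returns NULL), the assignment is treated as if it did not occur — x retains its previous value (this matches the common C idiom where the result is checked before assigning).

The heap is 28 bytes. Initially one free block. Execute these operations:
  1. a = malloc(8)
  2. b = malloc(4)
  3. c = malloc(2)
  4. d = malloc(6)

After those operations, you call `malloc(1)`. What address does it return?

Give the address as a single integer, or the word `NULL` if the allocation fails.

Answer: 20

Derivation:
Op 1: a = malloc(8) -> a = 0; heap: [0-7 ALLOC][8-27 FREE]
Op 2: b = malloc(4) -> b = 8; heap: [0-7 ALLOC][8-11 ALLOC][12-27 FREE]
Op 3: c = malloc(2) -> c = 12; heap: [0-7 ALLOC][8-11 ALLOC][12-13 ALLOC][14-27 FREE]
Op 4: d = malloc(6) -> d = 14; heap: [0-7 ALLOC][8-11 ALLOC][12-13 ALLOC][14-19 ALLOC][20-27 FREE]
malloc(1): first-fit scan over [0-7 ALLOC][8-11 ALLOC][12-13 ALLOC][14-19 ALLOC][20-27 FREE] -> 20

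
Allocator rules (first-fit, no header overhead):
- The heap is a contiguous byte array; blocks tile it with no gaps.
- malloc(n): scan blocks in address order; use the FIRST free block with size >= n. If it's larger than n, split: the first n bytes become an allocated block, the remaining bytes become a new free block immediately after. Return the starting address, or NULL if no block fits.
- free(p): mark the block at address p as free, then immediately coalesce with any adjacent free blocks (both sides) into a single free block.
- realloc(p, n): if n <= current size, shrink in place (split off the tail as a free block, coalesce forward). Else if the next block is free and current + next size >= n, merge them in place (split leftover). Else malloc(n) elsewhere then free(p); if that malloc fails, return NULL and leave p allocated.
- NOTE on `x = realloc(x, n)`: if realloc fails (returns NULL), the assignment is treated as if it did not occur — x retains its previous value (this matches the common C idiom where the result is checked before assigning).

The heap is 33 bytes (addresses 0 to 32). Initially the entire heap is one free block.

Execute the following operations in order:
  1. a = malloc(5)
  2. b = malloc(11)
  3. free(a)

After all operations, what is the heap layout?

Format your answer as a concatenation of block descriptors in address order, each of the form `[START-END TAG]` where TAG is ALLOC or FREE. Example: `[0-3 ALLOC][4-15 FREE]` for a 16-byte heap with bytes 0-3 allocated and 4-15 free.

Op 1: a = malloc(5) -> a = 0; heap: [0-4 ALLOC][5-32 FREE]
Op 2: b = malloc(11) -> b = 5; heap: [0-4 ALLOC][5-15 ALLOC][16-32 FREE]
Op 3: free(a) -> (freed a); heap: [0-4 FREE][5-15 ALLOC][16-32 FREE]

Answer: [0-4 FREE][5-15 ALLOC][16-32 FREE]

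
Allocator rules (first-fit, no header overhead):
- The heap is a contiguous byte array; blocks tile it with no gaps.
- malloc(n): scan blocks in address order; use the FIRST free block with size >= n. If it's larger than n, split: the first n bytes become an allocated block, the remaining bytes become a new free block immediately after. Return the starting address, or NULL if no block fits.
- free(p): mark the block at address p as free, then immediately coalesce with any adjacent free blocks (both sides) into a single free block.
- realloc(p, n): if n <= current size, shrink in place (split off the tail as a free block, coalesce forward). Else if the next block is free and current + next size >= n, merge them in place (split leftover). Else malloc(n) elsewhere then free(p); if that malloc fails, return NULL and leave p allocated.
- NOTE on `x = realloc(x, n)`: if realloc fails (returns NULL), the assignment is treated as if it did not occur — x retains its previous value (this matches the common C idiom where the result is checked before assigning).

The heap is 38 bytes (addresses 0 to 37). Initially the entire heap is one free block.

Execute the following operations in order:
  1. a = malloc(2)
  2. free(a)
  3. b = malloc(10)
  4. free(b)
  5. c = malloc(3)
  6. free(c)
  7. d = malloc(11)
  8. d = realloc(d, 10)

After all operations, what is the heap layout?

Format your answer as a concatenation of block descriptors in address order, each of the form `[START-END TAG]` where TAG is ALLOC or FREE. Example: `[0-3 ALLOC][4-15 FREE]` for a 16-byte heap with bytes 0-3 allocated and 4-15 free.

Op 1: a = malloc(2) -> a = 0; heap: [0-1 ALLOC][2-37 FREE]
Op 2: free(a) -> (freed a); heap: [0-37 FREE]
Op 3: b = malloc(10) -> b = 0; heap: [0-9 ALLOC][10-37 FREE]
Op 4: free(b) -> (freed b); heap: [0-37 FREE]
Op 5: c = malloc(3) -> c = 0; heap: [0-2 ALLOC][3-37 FREE]
Op 6: free(c) -> (freed c); heap: [0-37 FREE]
Op 7: d = malloc(11) -> d = 0; heap: [0-10 ALLOC][11-37 FREE]
Op 8: d = realloc(d, 10) -> d = 0; heap: [0-9 ALLOC][10-37 FREE]

Answer: [0-9 ALLOC][10-37 FREE]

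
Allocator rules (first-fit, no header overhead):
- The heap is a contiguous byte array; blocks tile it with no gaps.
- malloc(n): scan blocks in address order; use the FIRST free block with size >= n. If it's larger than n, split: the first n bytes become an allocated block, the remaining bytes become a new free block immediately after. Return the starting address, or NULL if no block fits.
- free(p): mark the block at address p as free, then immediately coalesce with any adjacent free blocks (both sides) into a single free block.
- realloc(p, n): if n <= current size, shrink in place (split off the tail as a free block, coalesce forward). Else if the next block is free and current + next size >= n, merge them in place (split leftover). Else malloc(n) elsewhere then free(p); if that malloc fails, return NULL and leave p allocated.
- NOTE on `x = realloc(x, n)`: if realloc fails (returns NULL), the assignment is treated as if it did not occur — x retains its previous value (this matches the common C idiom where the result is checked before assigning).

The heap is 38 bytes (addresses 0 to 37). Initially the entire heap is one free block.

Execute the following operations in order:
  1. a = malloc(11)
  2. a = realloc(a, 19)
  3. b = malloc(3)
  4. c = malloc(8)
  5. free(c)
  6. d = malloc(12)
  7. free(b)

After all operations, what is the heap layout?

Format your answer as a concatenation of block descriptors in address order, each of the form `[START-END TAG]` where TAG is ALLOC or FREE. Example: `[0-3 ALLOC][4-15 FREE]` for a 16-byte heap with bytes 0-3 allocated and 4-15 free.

Answer: [0-18 ALLOC][19-21 FREE][22-33 ALLOC][34-37 FREE]

Derivation:
Op 1: a = malloc(11) -> a = 0; heap: [0-10 ALLOC][11-37 FREE]
Op 2: a = realloc(a, 19) -> a = 0; heap: [0-18 ALLOC][19-37 FREE]
Op 3: b = malloc(3) -> b = 19; heap: [0-18 ALLOC][19-21 ALLOC][22-37 FREE]
Op 4: c = malloc(8) -> c = 22; heap: [0-18 ALLOC][19-21 ALLOC][22-29 ALLOC][30-37 FREE]
Op 5: free(c) -> (freed c); heap: [0-18 ALLOC][19-21 ALLOC][22-37 FREE]
Op 6: d = malloc(12) -> d = 22; heap: [0-18 ALLOC][19-21 ALLOC][22-33 ALLOC][34-37 FREE]
Op 7: free(b) -> (freed b); heap: [0-18 ALLOC][19-21 FREE][22-33 ALLOC][34-37 FREE]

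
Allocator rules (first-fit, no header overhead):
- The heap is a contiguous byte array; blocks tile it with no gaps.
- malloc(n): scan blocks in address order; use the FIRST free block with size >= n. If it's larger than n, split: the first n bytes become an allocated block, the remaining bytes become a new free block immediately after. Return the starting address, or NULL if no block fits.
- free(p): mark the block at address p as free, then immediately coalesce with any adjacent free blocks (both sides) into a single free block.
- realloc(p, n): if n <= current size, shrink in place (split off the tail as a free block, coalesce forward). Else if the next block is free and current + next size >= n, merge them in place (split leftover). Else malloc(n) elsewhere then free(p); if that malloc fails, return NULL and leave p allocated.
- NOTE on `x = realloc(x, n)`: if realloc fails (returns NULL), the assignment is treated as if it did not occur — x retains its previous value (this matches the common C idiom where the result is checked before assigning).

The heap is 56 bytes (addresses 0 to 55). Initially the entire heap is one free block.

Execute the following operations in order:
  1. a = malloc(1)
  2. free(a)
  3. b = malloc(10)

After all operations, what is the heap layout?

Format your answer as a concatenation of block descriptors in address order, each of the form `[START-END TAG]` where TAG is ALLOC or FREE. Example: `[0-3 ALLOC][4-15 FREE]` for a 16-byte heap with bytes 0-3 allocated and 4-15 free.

Answer: [0-9 ALLOC][10-55 FREE]

Derivation:
Op 1: a = malloc(1) -> a = 0; heap: [0-0 ALLOC][1-55 FREE]
Op 2: free(a) -> (freed a); heap: [0-55 FREE]
Op 3: b = malloc(10) -> b = 0; heap: [0-9 ALLOC][10-55 FREE]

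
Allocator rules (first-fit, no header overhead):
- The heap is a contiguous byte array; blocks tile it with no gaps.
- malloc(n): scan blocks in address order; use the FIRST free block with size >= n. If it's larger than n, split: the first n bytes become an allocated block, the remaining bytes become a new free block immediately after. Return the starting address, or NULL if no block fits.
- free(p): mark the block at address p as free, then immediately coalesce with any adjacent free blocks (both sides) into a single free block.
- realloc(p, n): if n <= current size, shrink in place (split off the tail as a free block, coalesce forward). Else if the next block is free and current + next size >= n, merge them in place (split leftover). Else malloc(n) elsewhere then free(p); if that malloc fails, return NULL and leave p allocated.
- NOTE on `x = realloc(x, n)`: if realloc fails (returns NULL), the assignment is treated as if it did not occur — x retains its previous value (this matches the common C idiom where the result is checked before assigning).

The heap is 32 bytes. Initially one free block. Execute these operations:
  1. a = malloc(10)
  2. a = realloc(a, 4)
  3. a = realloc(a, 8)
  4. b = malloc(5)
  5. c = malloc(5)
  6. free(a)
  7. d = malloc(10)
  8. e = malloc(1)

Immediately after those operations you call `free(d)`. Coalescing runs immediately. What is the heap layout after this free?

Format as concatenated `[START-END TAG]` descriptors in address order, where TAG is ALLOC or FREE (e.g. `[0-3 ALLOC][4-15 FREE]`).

Answer: [0-0 ALLOC][1-7 FREE][8-12 ALLOC][13-17 ALLOC][18-31 FREE]

Derivation:
Op 1: a = malloc(10) -> a = 0; heap: [0-9 ALLOC][10-31 FREE]
Op 2: a = realloc(a, 4) -> a = 0; heap: [0-3 ALLOC][4-31 FREE]
Op 3: a = realloc(a, 8) -> a = 0; heap: [0-7 ALLOC][8-31 FREE]
Op 4: b = malloc(5) -> b = 8; heap: [0-7 ALLOC][8-12 ALLOC][13-31 FREE]
Op 5: c = malloc(5) -> c = 13; heap: [0-7 ALLOC][8-12 ALLOC][13-17 ALLOC][18-31 FREE]
Op 6: free(a) -> (freed a); heap: [0-7 FREE][8-12 ALLOC][13-17 ALLOC][18-31 FREE]
Op 7: d = malloc(10) -> d = 18; heap: [0-7 FREE][8-12 ALLOC][13-17 ALLOC][18-27 ALLOC][28-31 FREE]
Op 8: e = malloc(1) -> e = 0; heap: [0-0 ALLOC][1-7 FREE][8-12 ALLOC][13-17 ALLOC][18-27 ALLOC][28-31 FREE]
free(d): d = 18 -> block [18-27 ALLOC]; mark free, coalesce with adjacent free neighbors -> [0-0 ALLOC][1-7 FREE][8-12 ALLOC][13-17 ALLOC][18-31 FREE]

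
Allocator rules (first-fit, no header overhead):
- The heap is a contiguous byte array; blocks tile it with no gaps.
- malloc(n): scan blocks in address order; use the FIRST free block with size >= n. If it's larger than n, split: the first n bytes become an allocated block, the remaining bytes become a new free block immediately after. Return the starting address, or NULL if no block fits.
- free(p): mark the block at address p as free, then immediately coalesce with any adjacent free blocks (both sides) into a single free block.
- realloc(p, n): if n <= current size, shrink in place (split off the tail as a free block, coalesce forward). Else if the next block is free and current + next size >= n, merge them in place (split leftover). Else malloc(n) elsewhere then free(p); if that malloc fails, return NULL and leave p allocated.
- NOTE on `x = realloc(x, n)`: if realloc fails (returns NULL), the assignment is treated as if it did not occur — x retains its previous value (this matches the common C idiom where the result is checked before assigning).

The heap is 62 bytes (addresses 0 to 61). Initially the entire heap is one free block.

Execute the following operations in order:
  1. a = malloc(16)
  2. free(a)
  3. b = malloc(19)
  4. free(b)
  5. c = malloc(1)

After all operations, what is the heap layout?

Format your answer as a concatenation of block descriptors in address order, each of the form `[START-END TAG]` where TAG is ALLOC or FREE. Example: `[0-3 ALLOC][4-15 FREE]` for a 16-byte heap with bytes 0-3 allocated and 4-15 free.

Answer: [0-0 ALLOC][1-61 FREE]

Derivation:
Op 1: a = malloc(16) -> a = 0; heap: [0-15 ALLOC][16-61 FREE]
Op 2: free(a) -> (freed a); heap: [0-61 FREE]
Op 3: b = malloc(19) -> b = 0; heap: [0-18 ALLOC][19-61 FREE]
Op 4: free(b) -> (freed b); heap: [0-61 FREE]
Op 5: c = malloc(1) -> c = 0; heap: [0-0 ALLOC][1-61 FREE]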